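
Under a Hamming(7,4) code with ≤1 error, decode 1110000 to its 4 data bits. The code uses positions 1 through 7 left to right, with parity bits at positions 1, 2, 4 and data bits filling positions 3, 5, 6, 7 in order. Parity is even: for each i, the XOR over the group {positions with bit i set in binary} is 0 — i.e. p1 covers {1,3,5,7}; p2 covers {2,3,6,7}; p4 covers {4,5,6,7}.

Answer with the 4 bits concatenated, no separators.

1000

s1 (pos 1,3,5,7): 1⊕1⊕0⊕0 = 0
s2 (pos 2,3,6,7): 1⊕1⊕0⊕0 = 0
s4 (pos 4,5,6,7): 0⊕0⊕0⊕0 = 0
Syndrome s4…s1 = 000 → no error.
Read data bits from positions 3,5,6,7: 1000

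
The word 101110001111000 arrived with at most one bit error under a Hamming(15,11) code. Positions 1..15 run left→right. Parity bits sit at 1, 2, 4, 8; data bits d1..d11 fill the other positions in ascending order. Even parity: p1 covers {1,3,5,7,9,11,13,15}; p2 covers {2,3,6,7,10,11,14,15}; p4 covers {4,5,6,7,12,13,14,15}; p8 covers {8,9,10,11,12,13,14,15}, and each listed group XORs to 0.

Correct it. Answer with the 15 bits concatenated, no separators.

s1 (pos 1,3,5,7,9,11,13,15): 1⊕1⊕1⊕0⊕1⊕1⊕0⊕0 = 1
s2 (pos 2,3,6,7,10,11,14,15): 0⊕1⊕0⊕0⊕1⊕1⊕0⊕0 = 1
s4 (pos 4,5,6,7,12,13,14,15): 1⊕1⊕0⊕0⊕1⊕0⊕0⊕0 = 1
s8 (pos 8,9,10,11,12,13,14,15): 0⊕1⊕1⊕1⊕1⊕0⊕0⊕0 = 0
Syndrome s8…s1 = 0111 → error at position 7.
Flip position 7: 101110001111000 → 101110101111000

101110101111000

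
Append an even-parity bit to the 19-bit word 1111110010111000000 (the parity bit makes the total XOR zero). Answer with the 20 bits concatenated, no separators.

11111100101110000000

XOR of the 19 data bits: 1⊕1⊕1⊕1⊕1⊕1⊕0⊕0⊕1⊕0⊕1⊕1⊕1⊕0⊕0⊕0⊕0⊕0⊕0 = 0
Parity bit = 0 (so all 20 bits XOR to 0).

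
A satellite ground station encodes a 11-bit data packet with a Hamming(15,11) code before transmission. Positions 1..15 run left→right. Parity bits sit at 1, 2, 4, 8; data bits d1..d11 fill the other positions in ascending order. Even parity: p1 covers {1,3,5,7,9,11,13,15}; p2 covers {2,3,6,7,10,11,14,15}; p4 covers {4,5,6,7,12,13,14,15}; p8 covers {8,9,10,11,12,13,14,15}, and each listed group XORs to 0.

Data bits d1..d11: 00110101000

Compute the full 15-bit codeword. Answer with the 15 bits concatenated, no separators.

110101100101000

Place data at non-parity positions: p1 p2 0 p4 0 1 1 p8 0 1 0 1 0 0 0
p1 (pos 1,3,5,7,9,11,13,15): XOR of data positions = 0⊕0⊕1⊕0⊕0⊕0⊕0 = 1
p2 (pos 2,3,6,7,10,11,14,15): XOR of data positions = 0⊕1⊕1⊕1⊕0⊕0⊕0 = 1
p4 (pos 4,5,6,7,12,13,14,15): XOR of data positions = 0⊕1⊕1⊕1⊕0⊕0⊕0 = 1
p8 (pos 8,9,10,11,12,13,14,15): XOR of data positions = 0⊕1⊕0⊕1⊕0⊕0⊕0 = 0
Codeword: 110101100101000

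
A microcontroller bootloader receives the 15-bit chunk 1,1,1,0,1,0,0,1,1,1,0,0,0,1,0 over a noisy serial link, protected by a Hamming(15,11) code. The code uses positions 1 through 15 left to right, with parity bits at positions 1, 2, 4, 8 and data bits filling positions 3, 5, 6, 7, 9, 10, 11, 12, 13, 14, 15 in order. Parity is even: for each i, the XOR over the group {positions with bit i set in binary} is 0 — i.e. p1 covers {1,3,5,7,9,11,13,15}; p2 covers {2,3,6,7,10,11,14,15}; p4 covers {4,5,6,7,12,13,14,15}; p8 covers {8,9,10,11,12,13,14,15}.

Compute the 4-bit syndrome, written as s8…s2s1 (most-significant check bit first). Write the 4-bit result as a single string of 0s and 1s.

0000

s1 (pos 1,3,5,7,9,11,13,15): 1⊕1⊕1⊕0⊕1⊕0⊕0⊕0 = 0
s2 (pos 2,3,6,7,10,11,14,15): 1⊕1⊕0⊕0⊕1⊕0⊕1⊕0 = 0
s4 (pos 4,5,6,7,12,13,14,15): 0⊕1⊕0⊕0⊕0⊕0⊕1⊕0 = 0
s8 (pos 8,9,10,11,12,13,14,15): 1⊕1⊕1⊕0⊕0⊕0⊕1⊕0 = 0
Syndrome s8…s1 = 0000 → no error.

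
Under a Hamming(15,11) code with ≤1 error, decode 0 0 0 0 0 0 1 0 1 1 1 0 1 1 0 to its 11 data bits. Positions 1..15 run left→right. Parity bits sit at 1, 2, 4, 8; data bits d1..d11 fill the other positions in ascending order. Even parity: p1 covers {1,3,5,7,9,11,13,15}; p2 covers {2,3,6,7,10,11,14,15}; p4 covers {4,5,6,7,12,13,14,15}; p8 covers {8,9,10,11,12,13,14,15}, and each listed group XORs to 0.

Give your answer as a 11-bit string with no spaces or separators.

00011111110

s1 (pos 1,3,5,7,9,11,13,15): 0⊕0⊕0⊕1⊕1⊕1⊕1⊕0 = 0
s2 (pos 2,3,6,7,10,11,14,15): 0⊕0⊕0⊕1⊕1⊕1⊕1⊕0 = 0
s4 (pos 4,5,6,7,12,13,14,15): 0⊕0⊕0⊕1⊕0⊕1⊕1⊕0 = 1
s8 (pos 8,9,10,11,12,13,14,15): 0⊕1⊕1⊕1⊕0⊕1⊕1⊕0 = 1
Syndrome s8…s1 = 1100 → error at position 12.
Flip position 12: 000000101110110 → 000000101111110
Read data bits from positions 3,5,6,7,9,10,11,12,13,14,15: 00011111110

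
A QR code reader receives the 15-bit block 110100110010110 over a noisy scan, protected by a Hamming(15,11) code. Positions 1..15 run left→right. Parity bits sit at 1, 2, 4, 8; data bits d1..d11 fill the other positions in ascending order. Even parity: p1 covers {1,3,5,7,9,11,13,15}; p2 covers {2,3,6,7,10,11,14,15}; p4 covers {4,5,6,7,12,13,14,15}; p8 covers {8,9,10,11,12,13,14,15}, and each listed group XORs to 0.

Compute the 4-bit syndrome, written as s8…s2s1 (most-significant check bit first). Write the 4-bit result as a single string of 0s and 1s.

0000

s1 (pos 1,3,5,7,9,11,13,15): 1⊕0⊕0⊕1⊕0⊕1⊕1⊕0 = 0
s2 (pos 2,3,6,7,10,11,14,15): 1⊕0⊕0⊕1⊕0⊕1⊕1⊕0 = 0
s4 (pos 4,5,6,7,12,13,14,15): 1⊕0⊕0⊕1⊕0⊕1⊕1⊕0 = 0
s8 (pos 8,9,10,11,12,13,14,15): 1⊕0⊕0⊕1⊕0⊕1⊕1⊕0 = 0
Syndrome s8…s1 = 0000 → no error.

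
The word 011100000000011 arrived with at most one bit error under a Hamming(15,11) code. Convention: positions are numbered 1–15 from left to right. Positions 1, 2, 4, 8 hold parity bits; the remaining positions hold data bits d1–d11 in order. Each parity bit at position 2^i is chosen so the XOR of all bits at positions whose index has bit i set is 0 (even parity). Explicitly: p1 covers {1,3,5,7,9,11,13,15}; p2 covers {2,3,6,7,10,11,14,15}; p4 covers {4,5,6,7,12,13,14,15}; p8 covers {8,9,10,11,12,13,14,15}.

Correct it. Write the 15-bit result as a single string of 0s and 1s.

011000000000011

s1 (pos 1,3,5,7,9,11,13,15): 0⊕1⊕0⊕0⊕0⊕0⊕0⊕1 = 0
s2 (pos 2,3,6,7,10,11,14,15): 1⊕1⊕0⊕0⊕0⊕0⊕1⊕1 = 0
s4 (pos 4,5,6,7,12,13,14,15): 1⊕0⊕0⊕0⊕0⊕0⊕1⊕1 = 1
s8 (pos 8,9,10,11,12,13,14,15): 0⊕0⊕0⊕0⊕0⊕0⊕1⊕1 = 0
Syndrome s8…s1 = 0100 → error at position 4.
Flip position 4: 011100000000011 → 011000000000011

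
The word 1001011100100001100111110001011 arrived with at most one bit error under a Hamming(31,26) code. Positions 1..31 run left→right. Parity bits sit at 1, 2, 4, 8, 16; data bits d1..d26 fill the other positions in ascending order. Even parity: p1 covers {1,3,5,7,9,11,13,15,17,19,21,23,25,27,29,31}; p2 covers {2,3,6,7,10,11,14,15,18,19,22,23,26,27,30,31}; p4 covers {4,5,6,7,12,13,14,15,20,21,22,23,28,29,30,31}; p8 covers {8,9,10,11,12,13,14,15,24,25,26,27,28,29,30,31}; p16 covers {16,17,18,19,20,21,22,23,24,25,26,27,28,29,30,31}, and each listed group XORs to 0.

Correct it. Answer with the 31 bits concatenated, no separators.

1011011100100001100111110001011

s1 (pos 1,3,5,7,9,11,13,15,17,19,21,23,25,27,29,31): 1⊕0⊕0⊕1⊕0⊕1⊕0⊕0⊕1⊕0⊕1⊕1⊕0⊕0⊕0⊕1 = 1
s2 (pos 2,3,6,7,10,11,14,15,18,19,22,23,26,27,30,31): 0⊕0⊕1⊕1⊕0⊕1⊕0⊕0⊕0⊕0⊕1⊕1⊕0⊕0⊕1⊕1 = 1
s4 (pos 4,5,6,7,12,13,14,15,20,21,22,23,28,29,30,31): 1⊕0⊕1⊕1⊕0⊕0⊕0⊕0⊕1⊕1⊕1⊕1⊕1⊕0⊕1⊕1 = 0
s8 (pos 8,9,10,11,12,13,14,15,24,25,26,27,28,29,30,31): 1⊕0⊕0⊕1⊕0⊕0⊕0⊕0⊕1⊕0⊕0⊕0⊕1⊕0⊕1⊕1 = 0
s16 (pos 16,17,18,19,20,21,22,23,24,25,26,27,28,29,30,31): 1⊕1⊕0⊕0⊕1⊕1⊕1⊕1⊕1⊕0⊕0⊕0⊕1⊕0⊕1⊕1 = 0
Syndrome s16…s1 = 00011 → error at position 3.
Flip position 3: 1001011100100001100111110001011 → 1011011100100001100111110001011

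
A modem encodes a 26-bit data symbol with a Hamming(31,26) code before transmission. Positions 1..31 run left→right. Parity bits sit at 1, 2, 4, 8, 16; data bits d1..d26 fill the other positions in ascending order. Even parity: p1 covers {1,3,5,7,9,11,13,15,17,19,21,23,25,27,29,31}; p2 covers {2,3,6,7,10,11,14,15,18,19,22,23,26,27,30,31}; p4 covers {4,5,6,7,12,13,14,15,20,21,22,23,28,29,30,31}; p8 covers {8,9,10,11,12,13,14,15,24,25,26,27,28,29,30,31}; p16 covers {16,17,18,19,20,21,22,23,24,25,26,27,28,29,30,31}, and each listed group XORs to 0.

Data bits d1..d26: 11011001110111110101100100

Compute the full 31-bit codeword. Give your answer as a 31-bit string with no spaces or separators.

1111101110011101111110101100100

Place data at non-parity positions: p1 p2 1 p4 1 0 1 p8 1 0 0 1 1 1 0 p16 1 1 1 1 1 0 1 0 1 1 0 0 1 0 0
p1 (pos 1,3,5,7,9,11,13,15,17,19,21,23,25,27,29,31): XOR of data positions = 1⊕1⊕1⊕1⊕0⊕1⊕0⊕1⊕1⊕1⊕1⊕1⊕0⊕1⊕0 = 1
p2 (pos 2,3,6,7,10,11,14,15,18,19,22,23,26,27,30,31): XOR of data positions = 1⊕0⊕1⊕0⊕0⊕1⊕0⊕1⊕1⊕0⊕1⊕1⊕0⊕0⊕0 = 1
p4 (pos 4,5,6,7,12,13,14,15,20,21,22,23,28,29,30,31): XOR of data positions = 1⊕0⊕1⊕1⊕1⊕1⊕0⊕1⊕1⊕0⊕1⊕0⊕1⊕0⊕0 = 1
p8 (pos 8,9,10,11,12,13,14,15,24,25,26,27,28,29,30,31): XOR of data positions = 1⊕0⊕0⊕1⊕1⊕1⊕0⊕0⊕1⊕1⊕0⊕0⊕1⊕0⊕0 = 1
p16 (pos 16,17,18,19,20,21,22,23,24,25,26,27,28,29,30,31): XOR of data positions = 1⊕1⊕1⊕1⊕1⊕0⊕1⊕0⊕1⊕1⊕0⊕0⊕1⊕0⊕0 = 1
Codeword: 1111101110011101111110101100100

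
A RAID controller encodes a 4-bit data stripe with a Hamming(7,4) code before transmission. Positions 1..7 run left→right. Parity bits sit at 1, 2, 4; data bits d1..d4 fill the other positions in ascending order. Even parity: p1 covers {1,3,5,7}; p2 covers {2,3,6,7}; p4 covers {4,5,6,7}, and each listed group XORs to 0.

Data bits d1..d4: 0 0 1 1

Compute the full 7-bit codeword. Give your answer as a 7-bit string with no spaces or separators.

1000011

Place data at non-parity positions: p1 p2 0 p4 0 1 1
p1 (pos 1,3,5,7): XOR of data positions = 0⊕0⊕1 = 1
p2 (pos 2,3,6,7): XOR of data positions = 0⊕1⊕1 = 0
p4 (pos 4,5,6,7): XOR of data positions = 0⊕1⊕1 = 0
Codeword: 1000011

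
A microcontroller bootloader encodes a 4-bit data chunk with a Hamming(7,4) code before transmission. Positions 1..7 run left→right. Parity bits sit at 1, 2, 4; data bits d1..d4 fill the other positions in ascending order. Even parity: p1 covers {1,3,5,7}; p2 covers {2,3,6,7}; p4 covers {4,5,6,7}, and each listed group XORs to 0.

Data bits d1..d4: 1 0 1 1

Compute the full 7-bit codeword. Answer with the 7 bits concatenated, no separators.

Place data at non-parity positions: p1 p2 1 p4 0 1 1
p1 (pos 1,3,5,7): XOR of data positions = 1⊕0⊕1 = 0
p2 (pos 2,3,6,7): XOR of data positions = 1⊕1⊕1 = 1
p4 (pos 4,5,6,7): XOR of data positions = 0⊕1⊕1 = 0
Codeword: 0110011

0110011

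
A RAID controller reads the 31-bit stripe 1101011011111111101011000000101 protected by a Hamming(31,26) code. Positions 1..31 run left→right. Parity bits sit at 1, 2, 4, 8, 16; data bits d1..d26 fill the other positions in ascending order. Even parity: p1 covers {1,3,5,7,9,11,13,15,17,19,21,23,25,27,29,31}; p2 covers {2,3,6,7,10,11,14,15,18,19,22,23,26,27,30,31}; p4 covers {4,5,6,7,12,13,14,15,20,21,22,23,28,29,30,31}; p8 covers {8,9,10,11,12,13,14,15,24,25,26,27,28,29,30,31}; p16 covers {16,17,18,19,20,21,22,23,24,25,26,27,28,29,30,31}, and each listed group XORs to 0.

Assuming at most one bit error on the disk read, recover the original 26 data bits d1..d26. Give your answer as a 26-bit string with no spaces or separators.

00111111111101011000000001

s1 (pos 1,3,5,7,9,11,13,15,17,19,21,23,25,27,29,31): 1⊕0⊕0⊕1⊕1⊕1⊕1⊕1⊕1⊕1⊕1⊕0⊕0⊕0⊕1⊕1 = 1
s2 (pos 2,3,6,7,10,11,14,15,18,19,22,23,26,27,30,31): 1⊕0⊕1⊕1⊕1⊕1⊕1⊕1⊕0⊕1⊕1⊕0⊕0⊕0⊕0⊕1 = 0
s4 (pos 4,5,6,7,12,13,14,15,20,21,22,23,28,29,30,31): 1⊕0⊕1⊕1⊕1⊕1⊕1⊕1⊕0⊕1⊕1⊕0⊕0⊕1⊕0⊕1 = 1
s8 (pos 8,9,10,11,12,13,14,15,24,25,26,27,28,29,30,31): 0⊕1⊕1⊕1⊕1⊕1⊕1⊕1⊕0⊕0⊕0⊕0⊕0⊕1⊕0⊕1 = 1
s16 (pos 16,17,18,19,20,21,22,23,24,25,26,27,28,29,30,31): 1⊕1⊕0⊕1⊕0⊕1⊕1⊕0⊕0⊕0⊕0⊕0⊕0⊕1⊕0⊕1 = 1
Syndrome s16…s1 = 11101 → error at position 29.
Flip position 29: 1101011011111111101011000000101 → 1101011011111111101011000000001
Read data bits from positions 3,5,6,7,9,10,11,12,13,14,15,17,18,19,20,21,22,23,24,25,26,27,28,29,30,31: 00111111111101011000000001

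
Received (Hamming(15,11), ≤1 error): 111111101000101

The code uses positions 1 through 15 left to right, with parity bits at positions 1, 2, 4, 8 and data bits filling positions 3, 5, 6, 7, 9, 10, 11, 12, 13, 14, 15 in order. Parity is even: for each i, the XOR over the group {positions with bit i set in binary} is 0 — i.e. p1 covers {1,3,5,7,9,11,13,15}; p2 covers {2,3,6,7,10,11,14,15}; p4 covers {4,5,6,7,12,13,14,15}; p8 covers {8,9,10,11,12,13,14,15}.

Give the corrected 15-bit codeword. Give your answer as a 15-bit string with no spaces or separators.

s1 (pos 1,3,5,7,9,11,13,15): 1⊕1⊕1⊕1⊕1⊕0⊕1⊕1 = 1
s2 (pos 2,3,6,7,10,11,14,15): 1⊕1⊕1⊕1⊕0⊕0⊕0⊕1 = 1
s4 (pos 4,5,6,7,12,13,14,15): 1⊕1⊕1⊕1⊕0⊕1⊕0⊕1 = 0
s8 (pos 8,9,10,11,12,13,14,15): 0⊕1⊕0⊕0⊕0⊕1⊕0⊕1 = 1
Syndrome s8…s1 = 1011 → error at position 11.
Flip position 11: 111111101000101 → 111111101010101

111111101010101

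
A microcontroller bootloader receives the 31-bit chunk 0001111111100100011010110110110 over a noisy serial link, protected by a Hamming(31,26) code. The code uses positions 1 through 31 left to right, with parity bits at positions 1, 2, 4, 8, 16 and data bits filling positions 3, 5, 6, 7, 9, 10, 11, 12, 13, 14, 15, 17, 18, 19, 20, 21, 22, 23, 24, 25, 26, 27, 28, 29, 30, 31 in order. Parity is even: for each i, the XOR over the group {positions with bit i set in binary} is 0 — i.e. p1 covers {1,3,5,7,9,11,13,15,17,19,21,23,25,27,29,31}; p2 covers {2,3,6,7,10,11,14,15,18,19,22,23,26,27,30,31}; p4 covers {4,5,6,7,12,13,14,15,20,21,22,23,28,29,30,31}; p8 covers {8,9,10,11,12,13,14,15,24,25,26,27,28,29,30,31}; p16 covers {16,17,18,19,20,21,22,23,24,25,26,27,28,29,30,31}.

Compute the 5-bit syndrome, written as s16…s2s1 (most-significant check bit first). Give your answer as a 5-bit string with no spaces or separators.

s1 (pos 1,3,5,7,9,11,13,15,17,19,21,23,25,27,29,31): 0⊕0⊕1⊕1⊕1⊕1⊕0⊕0⊕0⊕1⊕1⊕1⊕0⊕1⊕1⊕0 = 1
s2 (pos 2,3,6,7,10,11,14,15,18,19,22,23,26,27,30,31): 0⊕0⊕1⊕1⊕1⊕1⊕1⊕0⊕1⊕1⊕0⊕1⊕1⊕1⊕1⊕0 = 1
s4 (pos 4,5,6,7,12,13,14,15,20,21,22,23,28,29,30,31): 1⊕1⊕1⊕1⊕0⊕0⊕1⊕0⊕0⊕1⊕0⊕1⊕0⊕1⊕1⊕0 = 1
s8 (pos 8,9,10,11,12,13,14,15,24,25,26,27,28,29,30,31): 1⊕1⊕1⊕1⊕0⊕0⊕1⊕0⊕1⊕0⊕1⊕1⊕0⊕1⊕1⊕0 = 0
s16 (pos 16,17,18,19,20,21,22,23,24,25,26,27,28,29,30,31): 0⊕0⊕1⊕1⊕0⊕1⊕0⊕1⊕1⊕0⊕1⊕1⊕0⊕1⊕1⊕0 = 1
Syndrome s16…s1 = 10111 → error at position 23.

10111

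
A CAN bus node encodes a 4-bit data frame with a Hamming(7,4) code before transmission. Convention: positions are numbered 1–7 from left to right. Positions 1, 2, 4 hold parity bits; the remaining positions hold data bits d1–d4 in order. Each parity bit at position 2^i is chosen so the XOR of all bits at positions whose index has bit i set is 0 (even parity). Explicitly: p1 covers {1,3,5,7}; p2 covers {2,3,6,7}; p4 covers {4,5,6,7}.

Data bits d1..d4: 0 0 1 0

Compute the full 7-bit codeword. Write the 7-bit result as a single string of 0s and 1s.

Place data at non-parity positions: p1 p2 0 p4 0 1 0
p1 (pos 1,3,5,7): XOR of data positions = 0⊕0⊕0 = 0
p2 (pos 2,3,6,7): XOR of data positions = 0⊕1⊕0 = 1
p4 (pos 4,5,6,7): XOR of data positions = 0⊕1⊕0 = 1
Codeword: 0101010

0101010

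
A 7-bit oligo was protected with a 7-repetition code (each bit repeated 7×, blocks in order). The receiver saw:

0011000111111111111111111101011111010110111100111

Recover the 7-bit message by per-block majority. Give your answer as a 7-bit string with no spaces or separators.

Block 1 (0011000): 2 ones → 0
Block 2 (1111111): 7 ones → 1
Block 3 (1111111): 7 ones → 1
Block 4 (1111101): 6 ones → 1
Block 5 (0111110): 5 ones → 1
Block 6 (1011011): 5 ones → 1
Block 7 (1100111): 5 ones → 1

0111111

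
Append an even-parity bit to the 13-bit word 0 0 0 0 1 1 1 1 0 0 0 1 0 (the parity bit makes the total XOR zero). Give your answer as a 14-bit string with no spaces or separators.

00001111000101

XOR of the 13 data bits: 0⊕0⊕0⊕0⊕1⊕1⊕1⊕1⊕0⊕0⊕0⊕1⊕0 = 1
Parity bit = 1 (so all 14 bits XOR to 0).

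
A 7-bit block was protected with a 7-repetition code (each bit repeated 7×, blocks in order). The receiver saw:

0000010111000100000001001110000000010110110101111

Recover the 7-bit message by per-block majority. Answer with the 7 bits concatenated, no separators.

Block 1 (0000010): 1 one → 0
Block 2 (1110001): 4 ones → 1
Block 3 (0000000): 0 ones → 0
Block 4 (1001110): 4 ones → 1
Block 5 (0000000): 0 ones → 0
Block 6 (1011011): 5 ones → 1
Block 7 (0101111): 5 ones → 1

0101011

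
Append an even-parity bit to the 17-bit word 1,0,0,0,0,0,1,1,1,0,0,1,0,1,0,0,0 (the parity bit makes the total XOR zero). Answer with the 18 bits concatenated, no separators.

100000111001010000

XOR of the 17 data bits: 1⊕0⊕0⊕0⊕0⊕0⊕1⊕1⊕1⊕0⊕0⊕1⊕0⊕1⊕0⊕0⊕0 = 0
Parity bit = 0 (so all 18 bits XOR to 0).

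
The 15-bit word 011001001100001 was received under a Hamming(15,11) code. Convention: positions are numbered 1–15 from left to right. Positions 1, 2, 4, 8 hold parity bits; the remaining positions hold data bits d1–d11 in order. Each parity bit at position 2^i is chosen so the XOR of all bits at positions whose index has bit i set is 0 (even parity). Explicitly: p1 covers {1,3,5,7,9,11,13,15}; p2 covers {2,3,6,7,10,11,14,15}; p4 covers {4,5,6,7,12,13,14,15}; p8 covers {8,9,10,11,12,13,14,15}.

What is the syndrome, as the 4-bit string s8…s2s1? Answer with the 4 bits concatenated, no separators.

s1 (pos 1,3,5,7,9,11,13,15): 0⊕1⊕0⊕0⊕1⊕0⊕0⊕1 = 1
s2 (pos 2,3,6,7,10,11,14,15): 1⊕1⊕1⊕0⊕1⊕0⊕0⊕1 = 1
s4 (pos 4,5,6,7,12,13,14,15): 0⊕0⊕1⊕0⊕0⊕0⊕0⊕1 = 0
s8 (pos 8,9,10,11,12,13,14,15): 0⊕1⊕1⊕0⊕0⊕0⊕0⊕1 = 1
Syndrome s8…s1 = 1011 → error at position 11.

1011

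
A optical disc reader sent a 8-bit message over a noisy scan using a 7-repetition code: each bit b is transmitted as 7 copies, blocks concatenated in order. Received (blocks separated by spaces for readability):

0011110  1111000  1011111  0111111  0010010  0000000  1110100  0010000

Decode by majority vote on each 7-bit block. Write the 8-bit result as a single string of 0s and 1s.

Block 1 (0011110): 4 ones → 1
Block 2 (1111000): 4 ones → 1
Block 3 (1011111): 6 ones → 1
Block 4 (0111111): 6 ones → 1
Block 5 (0010010): 2 ones → 0
Block 6 (0000000): 0 ones → 0
Block 7 (1110100): 4 ones → 1
Block 8 (0010000): 1 one → 0

11110010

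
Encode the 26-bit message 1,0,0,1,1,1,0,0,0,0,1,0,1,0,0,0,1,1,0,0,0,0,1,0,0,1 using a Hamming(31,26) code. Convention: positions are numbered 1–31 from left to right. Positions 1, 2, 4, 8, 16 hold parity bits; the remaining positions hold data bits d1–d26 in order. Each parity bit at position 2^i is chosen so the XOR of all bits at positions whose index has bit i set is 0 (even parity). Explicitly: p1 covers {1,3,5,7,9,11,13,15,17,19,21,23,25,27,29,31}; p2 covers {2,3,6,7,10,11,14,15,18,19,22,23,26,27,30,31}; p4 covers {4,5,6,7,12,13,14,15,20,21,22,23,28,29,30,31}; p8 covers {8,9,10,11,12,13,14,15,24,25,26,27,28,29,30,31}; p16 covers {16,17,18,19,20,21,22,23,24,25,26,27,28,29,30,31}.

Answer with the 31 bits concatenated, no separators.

0010001111000011010001100001001

Place data at non-parity positions: p1 p2 1 p4 0 0 1 p8 1 1 0 0 0 0 1 p16 0 1 0 0 0 1 1 0 0 0 0 1 0 0 1
p1 (pos 1,3,5,7,9,11,13,15,17,19,21,23,25,27,29,31): XOR of data positions = 1⊕0⊕1⊕1⊕0⊕0⊕1⊕0⊕0⊕0⊕1⊕0⊕0⊕0⊕1 = 0
p2 (pos 2,3,6,7,10,11,14,15,18,19,22,23,26,27,30,31): XOR of data positions = 1⊕0⊕1⊕1⊕0⊕0⊕1⊕1⊕0⊕1⊕1⊕0⊕0⊕0⊕1 = 0
p4 (pos 4,5,6,7,12,13,14,15,20,21,22,23,28,29,30,31): XOR of data positions = 0⊕0⊕1⊕0⊕0⊕0⊕1⊕0⊕0⊕1⊕1⊕1⊕0⊕0⊕1 = 0
p8 (pos 8,9,10,11,12,13,14,15,24,25,26,27,28,29,30,31): XOR of data positions = 1⊕1⊕0⊕0⊕0⊕0⊕1⊕0⊕0⊕0⊕0⊕1⊕0⊕0⊕1 = 1
p16 (pos 16,17,18,19,20,21,22,23,24,25,26,27,28,29,30,31): XOR of data positions = 0⊕1⊕0⊕0⊕0⊕1⊕1⊕0⊕0⊕0⊕0⊕1⊕0⊕0⊕1 = 1
Codeword: 0010001111000011010001100001001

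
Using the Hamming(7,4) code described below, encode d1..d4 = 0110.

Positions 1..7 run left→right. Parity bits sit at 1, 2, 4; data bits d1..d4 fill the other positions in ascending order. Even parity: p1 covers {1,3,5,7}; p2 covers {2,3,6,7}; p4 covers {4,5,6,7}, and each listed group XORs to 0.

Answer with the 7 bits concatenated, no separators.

Place data at non-parity positions: p1 p2 0 p4 1 1 0
p1 (pos 1,3,5,7): XOR of data positions = 0⊕1⊕0 = 1
p2 (pos 2,3,6,7): XOR of data positions = 0⊕1⊕0 = 1
p4 (pos 4,5,6,7): XOR of data positions = 1⊕1⊕0 = 0
Codeword: 1100110

1100110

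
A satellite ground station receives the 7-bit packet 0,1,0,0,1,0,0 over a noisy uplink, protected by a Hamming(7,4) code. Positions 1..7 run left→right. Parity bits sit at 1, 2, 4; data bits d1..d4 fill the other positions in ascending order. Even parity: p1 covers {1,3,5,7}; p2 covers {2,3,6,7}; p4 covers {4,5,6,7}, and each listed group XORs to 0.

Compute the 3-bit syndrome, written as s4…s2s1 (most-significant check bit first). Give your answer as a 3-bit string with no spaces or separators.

111

s1 (pos 1,3,5,7): 0⊕0⊕1⊕0 = 1
s2 (pos 2,3,6,7): 1⊕0⊕0⊕0 = 1
s4 (pos 4,5,6,7): 0⊕1⊕0⊕0 = 1
Syndrome s4…s1 = 111 → error at position 7.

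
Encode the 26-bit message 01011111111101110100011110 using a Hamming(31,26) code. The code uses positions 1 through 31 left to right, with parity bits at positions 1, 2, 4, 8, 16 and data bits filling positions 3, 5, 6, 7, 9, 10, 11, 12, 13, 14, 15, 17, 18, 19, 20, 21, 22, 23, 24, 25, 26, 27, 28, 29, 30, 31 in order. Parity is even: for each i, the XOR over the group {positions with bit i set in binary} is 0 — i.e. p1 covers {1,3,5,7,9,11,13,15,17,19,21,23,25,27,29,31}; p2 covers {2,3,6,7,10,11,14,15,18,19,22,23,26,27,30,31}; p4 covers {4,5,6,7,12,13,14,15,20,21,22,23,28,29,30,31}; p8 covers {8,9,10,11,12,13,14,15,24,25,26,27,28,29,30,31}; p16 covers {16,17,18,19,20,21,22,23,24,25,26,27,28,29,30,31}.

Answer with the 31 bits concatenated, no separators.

Place data at non-parity positions: p1 p2 0 p4 1 0 1 p8 1 1 1 1 1 1 1 p16 1 0 1 1 1 0 1 0 0 0 1 1 1 1 0
p1 (pos 1,3,5,7,9,11,13,15,17,19,21,23,25,27,29,31): XOR of data positions = 0⊕1⊕1⊕1⊕1⊕1⊕1⊕1⊕1⊕1⊕1⊕0⊕1⊕1⊕0 = 0
p2 (pos 2,3,6,7,10,11,14,15,18,19,22,23,26,27,30,31): XOR of data positions = 0⊕0⊕1⊕1⊕1⊕1⊕1⊕0⊕1⊕0⊕1⊕0⊕1⊕1⊕0 = 1
p4 (pos 4,5,6,7,12,13,14,15,20,21,22,23,28,29,30,31): XOR of data positions = 1⊕0⊕1⊕1⊕1⊕1⊕1⊕1⊕1⊕0⊕1⊕1⊕1⊕1⊕0 = 0
p8 (pos 8,9,10,11,12,13,14,15,24,25,26,27,28,29,30,31): XOR of data positions = 1⊕1⊕1⊕1⊕1⊕1⊕1⊕0⊕0⊕0⊕1⊕1⊕1⊕1⊕0 = 1
p16 (pos 16,17,18,19,20,21,22,23,24,25,26,27,28,29,30,31): XOR of data positions = 1⊕0⊕1⊕1⊕1⊕0⊕1⊕0⊕0⊕0⊕1⊕1⊕1⊕1⊕0 = 1
Codeword: 0100101111111111101110100011110

0100101111111111101110100011110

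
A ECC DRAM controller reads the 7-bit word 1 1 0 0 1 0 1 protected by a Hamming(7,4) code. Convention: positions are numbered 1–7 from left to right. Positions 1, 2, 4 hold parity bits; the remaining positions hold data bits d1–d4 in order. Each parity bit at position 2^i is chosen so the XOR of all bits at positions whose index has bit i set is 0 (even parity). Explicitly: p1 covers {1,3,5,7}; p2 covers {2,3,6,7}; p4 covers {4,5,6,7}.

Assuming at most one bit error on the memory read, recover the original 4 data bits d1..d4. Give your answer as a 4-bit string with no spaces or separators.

s1 (pos 1,3,5,7): 1⊕0⊕1⊕1 = 1
s2 (pos 2,3,6,7): 1⊕0⊕0⊕1 = 0
s4 (pos 4,5,6,7): 0⊕1⊕0⊕1 = 0
Syndrome s4…s1 = 001 → error at position 1.
Flip position 1: 1100101 → 0100101
Read data bits from positions 3,5,6,7: 0101

0101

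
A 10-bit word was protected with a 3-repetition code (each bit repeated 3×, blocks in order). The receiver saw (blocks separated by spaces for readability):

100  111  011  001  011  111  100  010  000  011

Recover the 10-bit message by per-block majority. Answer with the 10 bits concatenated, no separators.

Block 1 (100): 1 one → 0
Block 2 (111): 3 ones → 1
Block 3 (011): 2 ones → 1
Block 4 (001): 1 one → 0
Block 5 (011): 2 ones → 1
Block 6 (111): 3 ones → 1
Block 7 (100): 1 one → 0
Block 8 (010): 1 one → 0
Block 9 (000): 0 ones → 0
Block 10 (011): 2 ones → 1

0110110001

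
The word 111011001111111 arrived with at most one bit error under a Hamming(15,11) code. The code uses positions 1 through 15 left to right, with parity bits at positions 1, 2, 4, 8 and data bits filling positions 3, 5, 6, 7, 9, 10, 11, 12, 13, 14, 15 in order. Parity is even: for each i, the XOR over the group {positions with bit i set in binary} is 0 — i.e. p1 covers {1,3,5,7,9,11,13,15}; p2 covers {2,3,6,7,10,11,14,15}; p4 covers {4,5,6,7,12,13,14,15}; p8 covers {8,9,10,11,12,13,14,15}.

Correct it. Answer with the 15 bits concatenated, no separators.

s1 (pos 1,3,5,7,9,11,13,15): 1⊕1⊕1⊕0⊕1⊕1⊕1⊕1 = 1
s2 (pos 2,3,6,7,10,11,14,15): 1⊕1⊕1⊕0⊕1⊕1⊕1⊕1 = 1
s4 (pos 4,5,6,7,12,13,14,15): 0⊕1⊕1⊕0⊕1⊕1⊕1⊕1 = 0
s8 (pos 8,9,10,11,12,13,14,15): 0⊕1⊕1⊕1⊕1⊕1⊕1⊕1 = 1
Syndrome s8…s1 = 1011 → error at position 11.
Flip position 11: 111011001111111 → 111011001101111

111011001101111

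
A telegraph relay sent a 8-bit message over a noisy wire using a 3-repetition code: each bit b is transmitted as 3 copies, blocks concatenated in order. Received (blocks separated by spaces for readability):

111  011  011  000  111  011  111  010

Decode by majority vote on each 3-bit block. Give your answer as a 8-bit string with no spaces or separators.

Block 1 (111): 3 ones → 1
Block 2 (011): 2 ones → 1
Block 3 (011): 2 ones → 1
Block 4 (000): 0 ones → 0
Block 5 (111): 3 ones → 1
Block 6 (011): 2 ones → 1
Block 7 (111): 3 ones → 1
Block 8 (010): 1 one → 0

11101110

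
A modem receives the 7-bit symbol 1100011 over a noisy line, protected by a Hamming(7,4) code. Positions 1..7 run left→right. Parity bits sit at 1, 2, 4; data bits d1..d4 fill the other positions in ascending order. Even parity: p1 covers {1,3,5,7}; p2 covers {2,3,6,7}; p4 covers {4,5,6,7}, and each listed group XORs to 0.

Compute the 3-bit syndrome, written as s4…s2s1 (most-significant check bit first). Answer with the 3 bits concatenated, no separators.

010

s1 (pos 1,3,5,7): 1⊕0⊕0⊕1 = 0
s2 (pos 2,3,6,7): 1⊕0⊕1⊕1 = 1
s4 (pos 4,5,6,7): 0⊕0⊕1⊕1 = 0
Syndrome s4…s1 = 010 → error at position 2.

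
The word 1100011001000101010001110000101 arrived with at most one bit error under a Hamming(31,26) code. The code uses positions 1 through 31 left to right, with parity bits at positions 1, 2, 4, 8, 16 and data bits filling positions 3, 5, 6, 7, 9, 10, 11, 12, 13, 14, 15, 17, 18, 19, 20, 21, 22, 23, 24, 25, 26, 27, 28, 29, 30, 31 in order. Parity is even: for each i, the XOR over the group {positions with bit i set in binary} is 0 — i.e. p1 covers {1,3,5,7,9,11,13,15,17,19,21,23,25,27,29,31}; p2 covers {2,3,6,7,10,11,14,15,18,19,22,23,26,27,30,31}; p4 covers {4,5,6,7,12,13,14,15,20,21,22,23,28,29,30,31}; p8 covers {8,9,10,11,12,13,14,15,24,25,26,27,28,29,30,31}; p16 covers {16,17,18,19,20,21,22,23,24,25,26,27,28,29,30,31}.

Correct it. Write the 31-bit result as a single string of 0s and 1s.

1100011001000101010001110000100

s1 (pos 1,3,5,7,9,11,13,15,17,19,21,23,25,27,29,31): 1⊕0⊕0⊕1⊕0⊕0⊕0⊕0⊕0⊕0⊕0⊕1⊕0⊕0⊕1⊕1 = 1
s2 (pos 2,3,6,7,10,11,14,15,18,19,22,23,26,27,30,31): 1⊕0⊕1⊕1⊕1⊕0⊕1⊕0⊕1⊕0⊕1⊕1⊕0⊕0⊕0⊕1 = 1
s4 (pos 4,5,6,7,12,13,14,15,20,21,22,23,28,29,30,31): 0⊕0⊕1⊕1⊕0⊕0⊕1⊕0⊕0⊕0⊕1⊕1⊕0⊕1⊕0⊕1 = 1
s8 (pos 8,9,10,11,12,13,14,15,24,25,26,27,28,29,30,31): 0⊕0⊕1⊕0⊕0⊕0⊕1⊕0⊕1⊕0⊕0⊕0⊕0⊕1⊕0⊕1 = 1
s16 (pos 16,17,18,19,20,21,22,23,24,25,26,27,28,29,30,31): 1⊕0⊕1⊕0⊕0⊕0⊕1⊕1⊕1⊕0⊕0⊕0⊕0⊕1⊕0⊕1 = 1
Syndrome s16…s1 = 11111 → error at position 31.
Flip position 31: 1100011001000101010001110000101 → 1100011001000101010001110000100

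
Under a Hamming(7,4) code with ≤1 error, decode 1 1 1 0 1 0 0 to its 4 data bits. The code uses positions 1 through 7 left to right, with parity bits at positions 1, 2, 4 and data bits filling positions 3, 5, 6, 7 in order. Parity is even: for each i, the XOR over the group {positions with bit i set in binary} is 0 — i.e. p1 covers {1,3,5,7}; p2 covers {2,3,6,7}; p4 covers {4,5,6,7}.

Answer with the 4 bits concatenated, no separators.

1000

s1 (pos 1,3,5,7): 1⊕1⊕1⊕0 = 1
s2 (pos 2,3,6,7): 1⊕1⊕0⊕0 = 0
s4 (pos 4,5,6,7): 0⊕1⊕0⊕0 = 1
Syndrome s4…s1 = 101 → error at position 5.
Flip position 5: 1110100 → 1110000
Read data bits from positions 3,5,6,7: 1000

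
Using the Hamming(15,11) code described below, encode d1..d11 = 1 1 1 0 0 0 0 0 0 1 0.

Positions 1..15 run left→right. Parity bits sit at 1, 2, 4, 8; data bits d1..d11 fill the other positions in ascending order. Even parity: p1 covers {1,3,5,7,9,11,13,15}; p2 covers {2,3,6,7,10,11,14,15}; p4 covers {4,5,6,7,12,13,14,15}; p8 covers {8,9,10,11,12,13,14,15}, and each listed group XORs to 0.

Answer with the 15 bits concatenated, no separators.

011111010000010

Place data at non-parity positions: p1 p2 1 p4 1 1 0 p8 0 0 0 0 0 1 0
p1 (pos 1,3,5,7,9,11,13,15): XOR of data positions = 1⊕1⊕0⊕0⊕0⊕0⊕0 = 0
p2 (pos 2,3,6,7,10,11,14,15): XOR of data positions = 1⊕1⊕0⊕0⊕0⊕1⊕0 = 1
p4 (pos 4,5,6,7,12,13,14,15): XOR of data positions = 1⊕1⊕0⊕0⊕0⊕1⊕0 = 1
p8 (pos 8,9,10,11,12,13,14,15): XOR of data positions = 0⊕0⊕0⊕0⊕0⊕1⊕0 = 1
Codeword: 011111010000010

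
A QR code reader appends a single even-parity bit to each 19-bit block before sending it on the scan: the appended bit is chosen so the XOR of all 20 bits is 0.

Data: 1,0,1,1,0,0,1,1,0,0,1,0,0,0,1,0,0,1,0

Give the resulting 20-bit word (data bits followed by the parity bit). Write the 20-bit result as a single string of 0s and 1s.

10110011001000100100

XOR of the 19 data bits: 1⊕0⊕1⊕1⊕0⊕0⊕1⊕1⊕0⊕0⊕1⊕0⊕0⊕0⊕1⊕0⊕0⊕1⊕0 = 0
Parity bit = 0 (so all 20 bits XOR to 0).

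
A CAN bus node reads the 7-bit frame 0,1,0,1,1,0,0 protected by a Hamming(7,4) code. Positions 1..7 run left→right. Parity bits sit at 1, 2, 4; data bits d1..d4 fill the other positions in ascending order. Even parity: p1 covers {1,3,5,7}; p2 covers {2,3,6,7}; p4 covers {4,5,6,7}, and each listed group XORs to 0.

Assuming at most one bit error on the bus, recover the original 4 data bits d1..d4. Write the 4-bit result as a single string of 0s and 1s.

1100

s1 (pos 1,3,5,7): 0⊕0⊕1⊕0 = 1
s2 (pos 2,3,6,7): 1⊕0⊕0⊕0 = 1
s4 (pos 4,5,6,7): 1⊕1⊕0⊕0 = 0
Syndrome s4…s1 = 011 → error at position 3.
Flip position 3: 0101100 → 0111100
Read data bits from positions 3,5,6,7: 1100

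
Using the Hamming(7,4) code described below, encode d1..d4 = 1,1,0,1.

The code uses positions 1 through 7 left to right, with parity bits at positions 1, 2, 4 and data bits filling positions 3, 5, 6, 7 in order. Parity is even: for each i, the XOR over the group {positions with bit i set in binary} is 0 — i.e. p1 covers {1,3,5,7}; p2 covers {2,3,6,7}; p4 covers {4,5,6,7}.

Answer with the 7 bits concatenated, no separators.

Place data at non-parity positions: p1 p2 1 p4 1 0 1
p1 (pos 1,3,5,7): XOR of data positions = 1⊕1⊕1 = 1
p2 (pos 2,3,6,7): XOR of data positions = 1⊕0⊕1 = 0
p4 (pos 4,5,6,7): XOR of data positions = 1⊕0⊕1 = 0
Codeword: 1010101

1010101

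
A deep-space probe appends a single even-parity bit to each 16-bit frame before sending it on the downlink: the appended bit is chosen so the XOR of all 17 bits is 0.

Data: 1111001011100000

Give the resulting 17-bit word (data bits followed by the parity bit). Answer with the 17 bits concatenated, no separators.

11110010111000000

XOR of the 16 data bits: 1⊕1⊕1⊕1⊕0⊕0⊕1⊕0⊕1⊕1⊕1⊕0⊕0⊕0⊕0⊕0 = 0
Parity bit = 0 (so all 17 bits XOR to 0).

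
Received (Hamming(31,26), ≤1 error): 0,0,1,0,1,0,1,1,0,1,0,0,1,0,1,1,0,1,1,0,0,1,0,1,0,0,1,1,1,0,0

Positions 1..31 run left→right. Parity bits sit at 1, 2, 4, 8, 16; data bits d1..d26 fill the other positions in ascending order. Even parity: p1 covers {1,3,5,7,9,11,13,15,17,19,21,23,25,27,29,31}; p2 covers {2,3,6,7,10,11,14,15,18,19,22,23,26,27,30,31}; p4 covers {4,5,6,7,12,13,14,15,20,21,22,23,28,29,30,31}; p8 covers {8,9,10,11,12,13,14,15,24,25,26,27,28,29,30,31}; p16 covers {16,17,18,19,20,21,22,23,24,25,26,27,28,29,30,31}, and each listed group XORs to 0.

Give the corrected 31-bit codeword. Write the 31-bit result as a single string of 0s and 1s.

s1 (pos 1,3,5,7,9,11,13,15,17,19,21,23,25,27,29,31): 0⊕1⊕1⊕1⊕0⊕0⊕1⊕1⊕0⊕1⊕0⊕0⊕0⊕1⊕1⊕0 = 0
s2 (pos 2,3,6,7,10,11,14,15,18,19,22,23,26,27,30,31): 0⊕1⊕0⊕1⊕1⊕0⊕0⊕1⊕1⊕1⊕1⊕0⊕0⊕1⊕0⊕0 = 0
s4 (pos 4,5,6,7,12,13,14,15,20,21,22,23,28,29,30,31): 0⊕1⊕0⊕1⊕0⊕1⊕0⊕1⊕0⊕0⊕1⊕0⊕1⊕1⊕0⊕0 = 1
s8 (pos 8,9,10,11,12,13,14,15,24,25,26,27,28,29,30,31): 1⊕0⊕1⊕0⊕0⊕1⊕0⊕1⊕1⊕0⊕0⊕1⊕1⊕1⊕0⊕0 = 0
s16 (pos 16,17,18,19,20,21,22,23,24,25,26,27,28,29,30,31): 1⊕0⊕1⊕1⊕0⊕0⊕1⊕0⊕1⊕0⊕0⊕1⊕1⊕1⊕0⊕0 = 0
Syndrome s16…s1 = 00100 → error at position 4.
Flip position 4: 0010101101001011011001010011100 → 0011101101001011011001010011100

0011101101001011011001010011100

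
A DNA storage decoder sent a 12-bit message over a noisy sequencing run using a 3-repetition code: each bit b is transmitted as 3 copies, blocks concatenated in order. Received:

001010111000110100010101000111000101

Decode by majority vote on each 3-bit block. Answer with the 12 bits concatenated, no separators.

001010010101

Block 1 (001): 1 one → 0
Block 2 (010): 1 one → 0
Block 3 (111): 3 ones → 1
Block 4 (000): 0 ones → 0
Block 5 (110): 2 ones → 1
Block 6 (100): 1 one → 0
Block 7 (010): 1 one → 0
Block 8 (101): 2 ones → 1
Block 9 (000): 0 ones → 0
Block 10 (111): 3 ones → 1
Block 11 (000): 0 ones → 0
Block 12 (101): 2 ones → 1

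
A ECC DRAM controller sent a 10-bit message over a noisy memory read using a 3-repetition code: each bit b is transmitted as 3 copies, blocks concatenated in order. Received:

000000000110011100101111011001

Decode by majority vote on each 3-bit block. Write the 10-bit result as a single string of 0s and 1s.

0001101110

Block 1 (000): 0 ones → 0
Block 2 (000): 0 ones → 0
Block 3 (000): 0 ones → 0
Block 4 (110): 2 ones → 1
Block 5 (011): 2 ones → 1
Block 6 (100): 1 one → 0
Block 7 (101): 2 ones → 1
Block 8 (111): 3 ones → 1
Block 9 (011): 2 ones → 1
Block 10 (001): 1 one → 0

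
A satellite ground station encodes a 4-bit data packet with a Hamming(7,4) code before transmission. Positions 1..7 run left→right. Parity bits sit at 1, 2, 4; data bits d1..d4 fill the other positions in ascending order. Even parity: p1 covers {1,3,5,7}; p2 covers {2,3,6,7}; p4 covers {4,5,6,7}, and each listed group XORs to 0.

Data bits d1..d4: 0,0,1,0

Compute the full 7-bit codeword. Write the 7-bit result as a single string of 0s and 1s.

0101010

Place data at non-parity positions: p1 p2 0 p4 0 1 0
p1 (pos 1,3,5,7): XOR of data positions = 0⊕0⊕0 = 0
p2 (pos 2,3,6,7): XOR of data positions = 0⊕1⊕0 = 1
p4 (pos 4,5,6,7): XOR of data positions = 0⊕1⊕0 = 1
Codeword: 0101010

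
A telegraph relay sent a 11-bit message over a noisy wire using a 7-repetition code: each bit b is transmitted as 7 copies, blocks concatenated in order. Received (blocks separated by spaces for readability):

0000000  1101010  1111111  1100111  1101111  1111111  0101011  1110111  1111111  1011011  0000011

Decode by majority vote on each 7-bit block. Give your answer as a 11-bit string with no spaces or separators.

Block 1 (0000000): 0 ones → 0
Block 2 (1101010): 4 ones → 1
Block 3 (1111111): 7 ones → 1
Block 4 (1100111): 5 ones → 1
Block 5 (1101111): 6 ones → 1
Block 6 (1111111): 7 ones → 1
Block 7 (0101011): 4 ones → 1
Block 8 (1110111): 6 ones → 1
Block 9 (1111111): 7 ones → 1
Block 10 (1011011): 5 ones → 1
Block 11 (0000011): 2 ones → 0

01111111110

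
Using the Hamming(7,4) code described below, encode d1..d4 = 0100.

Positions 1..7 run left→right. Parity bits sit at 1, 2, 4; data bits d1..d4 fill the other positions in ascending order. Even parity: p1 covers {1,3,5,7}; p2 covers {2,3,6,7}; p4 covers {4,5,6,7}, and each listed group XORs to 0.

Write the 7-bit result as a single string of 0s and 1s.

1001100

Place data at non-parity positions: p1 p2 0 p4 1 0 0
p1 (pos 1,3,5,7): XOR of data positions = 0⊕1⊕0 = 1
p2 (pos 2,3,6,7): XOR of data positions = 0⊕0⊕0 = 0
p4 (pos 4,5,6,7): XOR of data positions = 1⊕0⊕0 = 1
Codeword: 1001100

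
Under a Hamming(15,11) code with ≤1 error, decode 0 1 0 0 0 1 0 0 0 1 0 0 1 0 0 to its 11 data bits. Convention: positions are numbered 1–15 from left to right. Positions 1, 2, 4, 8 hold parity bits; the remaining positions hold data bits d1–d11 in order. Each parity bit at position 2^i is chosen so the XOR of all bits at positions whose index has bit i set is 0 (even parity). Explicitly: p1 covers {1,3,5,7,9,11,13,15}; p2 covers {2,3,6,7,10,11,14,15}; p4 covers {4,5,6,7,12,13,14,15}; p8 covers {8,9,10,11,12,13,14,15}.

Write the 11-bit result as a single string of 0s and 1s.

s1 (pos 1,3,5,7,9,11,13,15): 0⊕0⊕0⊕0⊕0⊕0⊕1⊕0 = 1
s2 (pos 2,3,6,7,10,11,14,15): 1⊕0⊕1⊕0⊕1⊕0⊕0⊕0 = 1
s4 (pos 4,5,6,7,12,13,14,15): 0⊕0⊕1⊕0⊕0⊕1⊕0⊕0 = 0
s8 (pos 8,9,10,11,12,13,14,15): 0⊕0⊕1⊕0⊕0⊕1⊕0⊕0 = 0
Syndrome s8…s1 = 0011 → error at position 3.
Flip position 3: 010001000100100 → 011001000100100
Read data bits from positions 3,5,6,7,9,10,11,12,13,14,15: 10100100100

10100100100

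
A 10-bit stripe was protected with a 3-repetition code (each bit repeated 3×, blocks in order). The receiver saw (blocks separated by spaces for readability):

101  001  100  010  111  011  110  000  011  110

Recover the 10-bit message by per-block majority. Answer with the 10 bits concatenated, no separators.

1000111011

Block 1 (101): 2 ones → 1
Block 2 (001): 1 one → 0
Block 3 (100): 1 one → 0
Block 4 (010): 1 one → 0
Block 5 (111): 3 ones → 1
Block 6 (011): 2 ones → 1
Block 7 (110): 2 ones → 1
Block 8 (000): 0 ones → 0
Block 9 (011): 2 ones → 1
Block 10 (110): 2 ones → 1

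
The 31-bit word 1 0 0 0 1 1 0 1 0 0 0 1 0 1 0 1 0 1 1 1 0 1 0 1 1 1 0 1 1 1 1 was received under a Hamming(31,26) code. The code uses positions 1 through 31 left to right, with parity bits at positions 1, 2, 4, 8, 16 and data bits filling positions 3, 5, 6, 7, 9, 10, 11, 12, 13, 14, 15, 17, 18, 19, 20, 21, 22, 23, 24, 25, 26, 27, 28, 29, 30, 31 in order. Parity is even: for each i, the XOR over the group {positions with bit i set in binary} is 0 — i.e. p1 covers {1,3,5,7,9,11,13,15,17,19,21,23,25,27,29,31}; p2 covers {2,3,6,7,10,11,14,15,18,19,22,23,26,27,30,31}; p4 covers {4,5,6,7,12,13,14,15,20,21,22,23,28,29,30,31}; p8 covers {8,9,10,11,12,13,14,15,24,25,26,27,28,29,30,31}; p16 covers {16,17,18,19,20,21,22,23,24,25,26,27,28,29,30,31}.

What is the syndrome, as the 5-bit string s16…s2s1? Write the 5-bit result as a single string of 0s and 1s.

s1 (pos 1,3,5,7,9,11,13,15,17,19,21,23,25,27,29,31): 1⊕0⊕1⊕0⊕0⊕0⊕0⊕0⊕0⊕1⊕0⊕0⊕1⊕0⊕1⊕1 = 0
s2 (pos 2,3,6,7,10,11,14,15,18,19,22,23,26,27,30,31): 0⊕0⊕1⊕0⊕0⊕0⊕1⊕0⊕1⊕1⊕1⊕0⊕1⊕0⊕1⊕1 = 0
s4 (pos 4,5,6,7,12,13,14,15,20,21,22,23,28,29,30,31): 0⊕1⊕1⊕0⊕1⊕0⊕1⊕0⊕1⊕0⊕1⊕0⊕1⊕1⊕1⊕1 = 0
s8 (pos 8,9,10,11,12,13,14,15,24,25,26,27,28,29,30,31): 1⊕0⊕0⊕0⊕1⊕0⊕1⊕0⊕1⊕1⊕1⊕0⊕1⊕1⊕1⊕1 = 0
s16 (pos 16,17,18,19,20,21,22,23,24,25,26,27,28,29,30,31): 1⊕0⊕1⊕1⊕1⊕0⊕1⊕0⊕1⊕1⊕1⊕0⊕1⊕1⊕1⊕1 = 0
Syndrome s16…s1 = 00000 → no error.

00000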